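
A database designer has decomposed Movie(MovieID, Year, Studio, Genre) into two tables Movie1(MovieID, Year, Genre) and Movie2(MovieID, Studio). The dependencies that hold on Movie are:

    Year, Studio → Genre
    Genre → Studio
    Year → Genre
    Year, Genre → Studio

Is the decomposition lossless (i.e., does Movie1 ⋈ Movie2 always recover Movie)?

Common attributes: Movie1 ∩ Movie2 = {MovieID}.
No dependency enlarges {MovieID}, so (MovieID)⁺ = {MovieID}.
The closure contains neither all of Movie1 = {MovieID, Year, Genre} nor all of Movie2 = {MovieID, Studio}, so the common attributes are not a superkey of either fragment. The join is lossy.

No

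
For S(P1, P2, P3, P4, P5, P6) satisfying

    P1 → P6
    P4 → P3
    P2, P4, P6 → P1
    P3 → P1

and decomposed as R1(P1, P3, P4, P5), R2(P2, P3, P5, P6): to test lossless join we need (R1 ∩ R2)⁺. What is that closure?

R1 ∩ R2 = {P3, P5}.
P3 → P1 applies, adding P1
P1 → P6 applies, adding P6
Closure: {P1, P3, P5, P6}.

P1, P3, P5, P6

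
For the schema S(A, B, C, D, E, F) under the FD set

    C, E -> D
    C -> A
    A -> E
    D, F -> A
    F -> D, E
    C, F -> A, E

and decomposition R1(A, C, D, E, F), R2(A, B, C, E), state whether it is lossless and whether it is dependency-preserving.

lossy but dependency-preserving

Lossless test: (A, C, E)⁺ = {A, C, D, E}, which is a superkey of neither fragment — lossy.
Dependency preservation: every FD's attributes lie within a single fragment, so each can be enforced locally — preserved.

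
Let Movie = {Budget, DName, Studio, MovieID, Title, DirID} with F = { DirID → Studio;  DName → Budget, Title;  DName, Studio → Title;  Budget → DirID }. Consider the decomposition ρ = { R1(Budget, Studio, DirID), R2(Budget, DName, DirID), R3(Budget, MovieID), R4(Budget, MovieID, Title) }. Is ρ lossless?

Chase test. Columns are Budget, DName, Studio, MovieID, Title, DirID; row i has aⱼ where attribute j ∈ Ri, else bᵢⱼ.
Initial tableau (one row per fragment):
  row 1: a1 b12 a3 b14 b15 a6
  row 2: a1 a2 b23 b24 b25 a6
  row 3: a1 b32 b33 a4 b35 b36
  row 4: a1 b42 b43 a4 a5 b46
Rows 1 and 2 agree on DirID; apply DirID→Studio and equate their Studio entries.
Rows 1 and 3 agree on Budget; apply Budget→DirID and equate their DirID entries.
Rows 1 and 4 agree on Budget; apply Budget→DirID and equate their DirID entries.
Rows 1 and 3 agree on DirID; apply DirID→Studio and equate their Studio entries.
Rows 1 and 4 agree on DirID; apply DirID→Studio and equate their Studio entries.
No row becomes fully distinguished — the join is lossy.

No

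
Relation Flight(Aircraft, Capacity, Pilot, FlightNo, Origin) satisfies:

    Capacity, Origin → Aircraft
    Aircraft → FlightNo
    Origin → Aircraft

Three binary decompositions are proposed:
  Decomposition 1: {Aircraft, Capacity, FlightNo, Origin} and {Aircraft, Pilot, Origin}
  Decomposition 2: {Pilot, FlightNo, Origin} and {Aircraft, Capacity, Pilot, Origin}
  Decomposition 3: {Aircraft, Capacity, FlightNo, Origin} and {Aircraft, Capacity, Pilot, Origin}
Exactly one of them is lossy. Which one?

Decomposition 1

Decomposition 1: common = {Aircraft, Origin}, closure = {Aircraft, FlightNo, Origin} → lossy.
Decomposition 2: common = {Pilot, Origin}, closure = {Aircraft, Pilot, FlightNo, Origin} → lossless.
Decomposition 3: common = {Aircraft, Capacity, Origin}, closure = {Aircraft, Capacity, FlightNo, Origin} → lossless.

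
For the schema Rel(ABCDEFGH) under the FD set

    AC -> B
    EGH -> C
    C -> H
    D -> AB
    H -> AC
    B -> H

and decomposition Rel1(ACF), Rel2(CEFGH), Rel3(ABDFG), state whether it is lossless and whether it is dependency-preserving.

lossy and not dependency-preserving

Lossless test (chase): Rows 1 and 2 agree on C; apply C→H and equate their H entries. Rows 1 and 2 agree on H; apply H→AC and equate their AC entries. Rows 1 and 2 agree on AC; apply AC→B and equate their B entries. No row becomes fully distinguished — the join is lossy.
Dependency preservation: the restricted closure of {AC} across the fragments never reaches {B}, so AC → B cannot be enforced without a join — not preserved.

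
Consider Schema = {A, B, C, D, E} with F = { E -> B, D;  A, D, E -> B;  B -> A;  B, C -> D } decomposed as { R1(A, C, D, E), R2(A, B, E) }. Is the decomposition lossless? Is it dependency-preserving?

Lossless test: (A, E)⁺ = {A, B, D, E}, which contains all of one fragment — lossless.
Dependency preservation: the restricted closure of {B, C} across the fragments never reaches {D}, so B, C → D cannot be enforced without a join — not preserved.

lossless but not dependency-preserving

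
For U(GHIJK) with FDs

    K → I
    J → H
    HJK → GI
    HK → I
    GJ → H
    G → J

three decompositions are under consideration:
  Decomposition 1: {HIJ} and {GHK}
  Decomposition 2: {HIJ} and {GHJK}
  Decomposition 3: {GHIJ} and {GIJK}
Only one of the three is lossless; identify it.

Decomposition 1: common = {H}, closure = {H} → lossy.
Decomposition 2: common = {HJ}, closure = {HJ} → lossy.
Decomposition 3: common = {GIJ}, closure = {GHIJ} → lossless.

Decomposition 3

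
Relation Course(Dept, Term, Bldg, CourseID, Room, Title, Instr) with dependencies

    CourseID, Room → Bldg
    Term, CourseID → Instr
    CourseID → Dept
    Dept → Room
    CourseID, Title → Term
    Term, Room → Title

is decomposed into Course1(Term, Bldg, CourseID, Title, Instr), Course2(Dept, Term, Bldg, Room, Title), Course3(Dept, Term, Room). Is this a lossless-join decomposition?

Chase test. Columns are Dept, Term, Bldg, CourseID, Room, Title, Instr; row i has aⱼ where attribute j ∈ Coursei, else bᵢⱼ.
Initial tableau (one row per fragment):
  row 1: b11 a2 a3 a4 b15 a6 a7
  row 2: a1 a2 a3 b24 a5 a6 b27
  row 3: a1 a2 b33 b34 a5 b36 b37
Rows 2 and 3 agree on Term, Room; apply Term, Room→Title and equate their Title entries.
No row becomes fully distinguished — the join is lossy.

No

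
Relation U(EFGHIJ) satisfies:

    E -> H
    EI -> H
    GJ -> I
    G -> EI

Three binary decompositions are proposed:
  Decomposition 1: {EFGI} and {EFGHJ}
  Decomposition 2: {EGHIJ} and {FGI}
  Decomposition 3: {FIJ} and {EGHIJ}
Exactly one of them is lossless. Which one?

Decomposition 1

Decomposition 1: common = {EFG}, closure = {EFGHI} → lossless.
Decomposition 2: common = {GI}, closure = {EGHI} → lossy.
Decomposition 3: common = {IJ}, closure = {IJ} → lossy.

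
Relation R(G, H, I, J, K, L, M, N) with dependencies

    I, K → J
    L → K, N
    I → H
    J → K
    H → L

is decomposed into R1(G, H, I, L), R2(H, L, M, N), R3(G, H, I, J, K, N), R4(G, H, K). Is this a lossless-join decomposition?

No

Chase test. Columns are G, H, I, J, K, L, M, N; row i has aⱼ where attribute j ∈ Ri, else bᵢⱼ.
Initial tableau (one row per fragment):
  row 1: a1 a2 a3 b14 b15 a6 b17 b18
  row 2: b21 a2 b23 b24 b25 a6 a7 a8
  row 3: a1 a2 a3 a4 a5 b36 b37 a8
  row 4: a1 a2 b43 b44 a5 b46 b47 b48
Rows 1 and 2 agree on L; apply L→K, N and equate their K, N entries.
Rows 1 and 3 agree on H; apply H→L and equate their L entries.
Rows 1 and 4 agree on H; apply H→L and equate their L entries.
Rows 1 and 3 agree on L; apply L→K, N and equate their K, N entries.
Rows 1 and 4 agree on L; apply L→K, N and equate their K, N entries.
Rows 1 and 3 agree on I, K; apply I, K→J and equate their J entries.
No row becomes fully distinguished — the join is lossy.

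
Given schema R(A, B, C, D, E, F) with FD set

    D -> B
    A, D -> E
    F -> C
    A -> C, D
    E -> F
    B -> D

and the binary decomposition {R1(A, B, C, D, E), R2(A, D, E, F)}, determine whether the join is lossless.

Yes

Common attributes: R1 ∩ R2 = {A, D, E}.
Closure of {A, D, E}: D → B applies, adding B; A → C, D applies, adding C; E → F applies, adding F. So (A, D, E)⁺ = {A, B, C, D, E, F}.
This closure contains every attribute of R1, so R1 ∩ R2 → R1. The join is lossless.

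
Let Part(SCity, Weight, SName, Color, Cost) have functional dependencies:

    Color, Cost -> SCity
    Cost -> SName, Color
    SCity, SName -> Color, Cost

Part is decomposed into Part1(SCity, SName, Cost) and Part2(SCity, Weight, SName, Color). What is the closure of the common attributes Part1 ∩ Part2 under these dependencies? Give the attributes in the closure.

SCity, SName, Color, Cost

Part1 ∩ Part2 = {SCity, SName}.
SCity, SName → Color, Cost applies, adding Color, Cost
Closure: {SCity, SName, Color, Cost}.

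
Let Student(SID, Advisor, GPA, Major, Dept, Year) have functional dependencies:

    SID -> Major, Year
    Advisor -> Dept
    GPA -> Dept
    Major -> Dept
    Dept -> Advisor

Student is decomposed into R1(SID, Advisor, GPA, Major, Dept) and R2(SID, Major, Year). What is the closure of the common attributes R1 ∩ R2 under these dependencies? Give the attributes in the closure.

SID, Advisor, Major, Dept, Year

R1 ∩ R2 = {SID, Major}.
SID → Major, Year applies, adding Year
Major → Dept applies, adding Dept
Dept → Advisor applies, adding Advisor
Closure: {SID, Advisor, Major, Dept, Year}.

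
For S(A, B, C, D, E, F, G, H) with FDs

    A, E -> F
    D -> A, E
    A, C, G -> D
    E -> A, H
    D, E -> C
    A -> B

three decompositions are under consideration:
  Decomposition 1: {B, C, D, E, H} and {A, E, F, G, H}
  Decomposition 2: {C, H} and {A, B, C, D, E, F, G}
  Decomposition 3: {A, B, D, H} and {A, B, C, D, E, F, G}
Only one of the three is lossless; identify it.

Decomposition 3

Decomposition 1: common = {E, H}, closure = {A, B, E, F, H} → lossy.
Decomposition 2: common = {C}, closure = {C} → lossy.
Decomposition 3: common = {A, B, D}, closure = {A, B, C, D, E, F, H} → lossless.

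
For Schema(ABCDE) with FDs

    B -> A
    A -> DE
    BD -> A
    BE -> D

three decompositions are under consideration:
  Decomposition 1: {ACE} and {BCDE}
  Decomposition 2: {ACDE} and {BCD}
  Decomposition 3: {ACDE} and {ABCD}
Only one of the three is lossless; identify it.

Decomposition 3

Decomposition 1: common = {CE}, closure = {CE} → lossy.
Decomposition 2: common = {CD}, closure = {CD} → lossy.
Decomposition 3: common = {ACD}, closure = {ACDE} → lossless.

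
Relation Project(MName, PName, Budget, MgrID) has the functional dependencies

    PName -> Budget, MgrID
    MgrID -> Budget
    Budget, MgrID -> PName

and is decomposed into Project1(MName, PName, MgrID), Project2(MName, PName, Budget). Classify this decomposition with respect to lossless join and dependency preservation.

lossless and dependency-preserving

Lossless test: (MName, PName)⁺ = {MName, PName, Budget, MgrID}, which contains all of one fragment — lossless.
Dependency preservation: PName → Budget, MgrID; MgrID → Budget; Budget, MgrID → PName are not contained in any single fragment, but the restricted closure of each left-hand side across the fragments still reaches the right-hand side; the remaining FDs each lie inside some fragment. All dependencies are preserved.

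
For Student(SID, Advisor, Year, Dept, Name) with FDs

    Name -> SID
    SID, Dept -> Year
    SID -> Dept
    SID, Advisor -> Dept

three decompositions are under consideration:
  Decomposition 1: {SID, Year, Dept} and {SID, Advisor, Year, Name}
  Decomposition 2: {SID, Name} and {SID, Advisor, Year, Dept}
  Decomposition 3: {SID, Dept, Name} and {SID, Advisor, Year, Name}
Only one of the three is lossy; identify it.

Decomposition 1: common = {SID, Year}, closure = {SID, Year, Dept} → lossless.
Decomposition 2: common = {SID}, closure = {SID, Year, Dept} → lossy.
Decomposition 3: common = {SID, Name}, closure = {SID, Year, Dept, Name} → lossless.

Decomposition 2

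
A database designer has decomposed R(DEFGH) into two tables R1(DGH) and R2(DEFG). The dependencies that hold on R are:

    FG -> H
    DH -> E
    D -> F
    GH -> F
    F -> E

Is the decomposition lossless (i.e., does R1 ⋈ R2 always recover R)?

Yes

Common attributes: R1 ∩ R2 = {DG}.
Closure of {DG}: D → F applies, adding F; F → E applies, adding E; FG → H applies, adding H. So (DG)⁺ = {DEFGH}.
This closure contains every attribute of R1, so R1 ∩ R2 → R1. The join is lossless.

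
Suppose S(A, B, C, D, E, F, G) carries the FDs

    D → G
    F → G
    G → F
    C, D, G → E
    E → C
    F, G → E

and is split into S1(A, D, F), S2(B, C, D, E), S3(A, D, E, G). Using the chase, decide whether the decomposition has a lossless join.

No

Chase test. Columns are A, B, C, D, E, F, G; row i has aⱼ where attribute j ∈ Si, else bᵢⱼ.
Initial tableau (one row per fragment):
  row 1: a1 b12 b13 a4 b15 a6 b17
  row 2: b21 a2 a3 a4 a5 b26 b27
  row 3: a1 b32 b33 a4 a5 b36 a7
Rows 1 and 2 agree on D; apply D→G and equate their G entries.
Rows 1 and 3 agree on D; apply D→G and equate their G entries.
Rows 1 and 2 agree on G; apply G→F and equate their F entries.
Rows 1 and 3 agree on G; apply G→F and equate their F entries.
Rows 2 and 3 agree on E; apply E→C and equate their C entries.
Rows 1 and 2 agree on F, G; apply F, G→E and equate their E entries.
Rows 1 and 2 agree on E; apply E→C and equate their C entries.
No row becomes fully distinguished — the join is lossy.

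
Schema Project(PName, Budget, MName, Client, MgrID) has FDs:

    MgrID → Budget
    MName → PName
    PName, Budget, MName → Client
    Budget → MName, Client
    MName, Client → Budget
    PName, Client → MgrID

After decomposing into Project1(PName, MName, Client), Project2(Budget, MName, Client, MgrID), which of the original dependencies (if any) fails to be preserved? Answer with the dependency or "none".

none

MgrID → Budget lies within Project2.
MName → PName lies within Project1.
PName, Budget, MName → Client: restricted closure across fragments reaches Client.
Budget → MName, Client lies within Project2.
MName, Client → Budget lies within Project2.
PName, Client → MgrID: restricted closure across fragments reaches MgrID.
Every dependency is enforceable on the fragments, so the decomposition is dependency-preserving.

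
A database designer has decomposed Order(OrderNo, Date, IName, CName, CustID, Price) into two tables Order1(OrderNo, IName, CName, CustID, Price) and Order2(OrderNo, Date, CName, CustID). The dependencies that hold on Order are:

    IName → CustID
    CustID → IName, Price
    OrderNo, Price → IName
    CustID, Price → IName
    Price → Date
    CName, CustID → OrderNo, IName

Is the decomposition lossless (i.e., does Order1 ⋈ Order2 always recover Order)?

Yes

Common attributes: Order1 ∩ Order2 = {OrderNo, CName, CustID}.
Closure of {OrderNo, CName, CustID}: CustID → IName, Price applies, adding IName, Price; Price → Date applies, adding Date. So (OrderNo, CName, CustID)⁺ = {OrderNo, Date, IName, CName, CustID, Price}.
This closure contains every attribute of Order1, so Order1 ∩ Order2 → Order1. The join is lossless.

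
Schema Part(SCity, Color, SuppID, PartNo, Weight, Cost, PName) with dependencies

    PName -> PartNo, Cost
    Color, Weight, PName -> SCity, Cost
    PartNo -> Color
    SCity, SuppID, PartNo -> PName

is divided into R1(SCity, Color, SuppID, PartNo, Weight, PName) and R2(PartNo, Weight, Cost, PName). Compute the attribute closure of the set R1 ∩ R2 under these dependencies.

R1 ∩ R2 = {PartNo, Weight, PName}.
PName → PartNo, Cost applies, adding Cost
PartNo → Color applies, adding Color
Color, Weight, PName → SCity, Cost applies, adding SCity
Closure: {SCity, Color, PartNo, Weight, Cost, PName}.

SCity, Color, PartNo, Weight, Cost, PName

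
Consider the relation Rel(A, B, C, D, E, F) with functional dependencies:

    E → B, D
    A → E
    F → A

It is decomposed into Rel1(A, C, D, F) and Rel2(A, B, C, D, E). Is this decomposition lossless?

Common attributes: Rel1 ∩ Rel2 = {A, C, D}.
Closure of {A, C, D}: A → E applies, adding E; E → B, D applies, adding B. So (A, C, D)⁺ = {A, B, C, D, E}.
This closure contains every attribute of Rel2, so Rel1 ∩ Rel2 → Rel2. The join is lossless.

Yes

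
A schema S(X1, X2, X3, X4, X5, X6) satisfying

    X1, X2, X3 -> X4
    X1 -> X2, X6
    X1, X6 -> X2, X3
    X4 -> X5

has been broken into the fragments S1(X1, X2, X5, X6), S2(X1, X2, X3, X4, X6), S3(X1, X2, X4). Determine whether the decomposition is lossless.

Yes

Chase test. Columns are X1, X2, X3, X4, X5, X6; row i has aⱼ where attribute j ∈ Si, else bᵢⱼ.
Initial tableau (one row per fragment):
  row 1: a1 a2 b13 b14 a5 a6
  row 2: a1 a2 a3 a4 b25 a6
  row 3: a1 a2 b33 a4 b35 b36
Rows 1 and 3 agree on X1; apply X1→X2, X6 and equate their X2, X6 entries.
Rows 1 and 2 agree on X1, X6; apply X1, X6→X2, X3 and equate their X2, X3 entries.
Rows 1 and 3 agree on X1, X6; apply X1, X6→X2, X3 and equate their X2, X3 entries.
Rows 2 and 3 agree on X4; apply X4→X5 and equate their X5 entries.
Rows 1 and 2 agree on X1, X2, X3; apply X1, X2, X3→X4 and equate their X4 entries.
Rows 1 and 2 agree on X4; apply X4→X5 and equate their X5 entries.
Row 1 is now all distinguished symbols — the join is lossless.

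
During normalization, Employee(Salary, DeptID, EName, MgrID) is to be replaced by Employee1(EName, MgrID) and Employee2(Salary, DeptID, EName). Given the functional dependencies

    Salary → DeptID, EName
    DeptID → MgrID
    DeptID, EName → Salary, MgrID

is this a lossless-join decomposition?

No

Common attributes: Employee1 ∩ Employee2 = {EName}.
No dependency enlarges {EName}, so (EName)⁺ = {EName}.
The closure contains neither all of Employee1 = {EName, MgrID} nor all of Employee2 = {Salary, DeptID, EName}, so the common attributes are not a superkey of either fragment. The join is lossy.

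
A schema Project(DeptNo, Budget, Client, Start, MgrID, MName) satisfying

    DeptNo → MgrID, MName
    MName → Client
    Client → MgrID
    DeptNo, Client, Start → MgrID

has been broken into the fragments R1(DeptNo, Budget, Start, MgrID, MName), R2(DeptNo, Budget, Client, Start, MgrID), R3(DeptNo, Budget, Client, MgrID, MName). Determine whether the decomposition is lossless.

Chase test. Columns are DeptNo, Budget, Client, Start, MgrID, MName; row i has aⱼ where attribute j ∈ Ri, else bᵢⱼ.
Initial tableau (one row per fragment):
  row 1: a1 a2 b13 a4 a5 a6
  row 2: a1 a2 a3 a4 a5 b26
  row 3: a1 a2 a3 b34 a5 a6
Rows 1 and 2 agree on DeptNo; apply DeptNo→MgrID, MName and equate their MgrID, MName entries.
Rows 1 and 2 agree on MName; apply MName→Client and equate their Client entries.
Row 1 is now all distinguished symbols — the join is lossless.

Yes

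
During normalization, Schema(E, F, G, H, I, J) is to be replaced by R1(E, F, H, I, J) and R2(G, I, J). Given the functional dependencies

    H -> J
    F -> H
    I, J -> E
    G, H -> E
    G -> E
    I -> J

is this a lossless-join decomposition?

No

Common attributes: R1 ∩ R2 = {I, J}.
Closure of {I, J}: I, J → E applies, adding E. So (I, J)⁺ = {E, I, J}.
The closure contains neither all of R1 = {E, F, H, I, J} nor all of R2 = {G, I, J}, so the common attributes are not a superkey of either fragment. The join is lossy.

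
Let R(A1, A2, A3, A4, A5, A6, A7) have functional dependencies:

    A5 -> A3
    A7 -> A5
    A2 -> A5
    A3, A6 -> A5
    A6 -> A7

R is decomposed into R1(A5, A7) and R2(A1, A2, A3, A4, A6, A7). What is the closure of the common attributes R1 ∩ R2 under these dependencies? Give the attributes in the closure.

A3, A5, A7

R1 ∩ R2 = {A7}.
A7 → A5 applies, adding A5
A5 → A3 applies, adding A3
Closure: {A3, A5, A7}.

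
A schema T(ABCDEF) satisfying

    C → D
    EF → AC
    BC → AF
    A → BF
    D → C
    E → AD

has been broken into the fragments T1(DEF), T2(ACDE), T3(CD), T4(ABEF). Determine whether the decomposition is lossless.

Yes

Chase test. Columns are ABCDEF; row i has aⱼ where attribute j ∈ Ti, else bᵢⱼ.
Initial tableau (one row per fragment):
  row 1: b11 b12 b13 a4 a5 a6
  row 2: a1 b22 a3 a4 a5 b26
  row 3: b31 b32 a3 a4 b35 b36
  row 4: a1 a2 b43 b44 a5 a6
Rows 1 and 4 agree on EF; apply EF→AC and equate their AC entries.
Rows 1 and 2 agree on A; apply A→BF and equate their BF entries.
Rows 1 and 4 agree on A; apply A→BF and equate their BF entries.
Rows 1 and 2 agree on D; apply D→C and equate their C entries.
Rows 1 and 4 agree on E; apply E→AD and equate their AD entries.
Row 1 is now all distinguished symbols — the join is lossless.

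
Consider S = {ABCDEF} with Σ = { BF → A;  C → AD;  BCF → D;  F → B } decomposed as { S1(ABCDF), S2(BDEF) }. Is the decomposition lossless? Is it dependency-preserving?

Lossless test: (BDF)⁺ = {ABDF}, which is a superkey of neither fragment — lossy.
Dependency preservation: every FD's attributes lie within a single fragment, so each can be enforced locally — preserved.

lossy but dependency-preserving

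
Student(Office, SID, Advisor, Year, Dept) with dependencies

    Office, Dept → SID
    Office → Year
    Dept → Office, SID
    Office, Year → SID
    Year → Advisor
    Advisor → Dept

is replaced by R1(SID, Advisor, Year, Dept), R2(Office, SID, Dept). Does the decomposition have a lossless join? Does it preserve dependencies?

Lossless test: (SID, Dept)⁺ = {Office, SID, Advisor, Year, Dept}, which contains all of one fragment — lossless.
Dependency preservation: Office → Year; Office, Year → SID are not contained in any single fragment, but the restricted closure of each left-hand side across the fragments still reaches the right-hand side; the remaining FDs each lie inside some fragment. All dependencies are preserved.

lossless and dependency-preserving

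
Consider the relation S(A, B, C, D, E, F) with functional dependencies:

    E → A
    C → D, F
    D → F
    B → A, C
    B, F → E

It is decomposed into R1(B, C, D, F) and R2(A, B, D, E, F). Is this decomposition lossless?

Yes

Common attributes: R1 ∩ R2 = {B, D, F}.
Closure of {B, D, F}: B → A, C applies, adding A, C; B, F → E applies, adding E. So (B, D, F)⁺ = {A, B, C, D, E, F}.
This closure contains every attribute of R1, so R1 ∩ R2 → R1. The join is lossless.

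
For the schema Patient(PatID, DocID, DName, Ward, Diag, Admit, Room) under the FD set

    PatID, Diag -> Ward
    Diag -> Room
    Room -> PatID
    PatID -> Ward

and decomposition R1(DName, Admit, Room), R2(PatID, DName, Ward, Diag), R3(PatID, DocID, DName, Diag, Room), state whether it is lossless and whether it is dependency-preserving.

Lossless test (chase): Rows 2 and 3 agree on PatID, Diag; apply PatID, Diag→Ward and equate their Ward entries. Rows 2 and 3 agree on Diag; apply Diag→Room and equate their Room entries. Rows 1 and 2 agree on Room; apply Room→PatID and equate their PatID entries. Rows 1 and 2 agree on PatID; apply PatID→Ward and equate their Ward entries. No row becomes fully distinguished — the join is lossy.
Dependency preservation: every FD's attributes lie within a single fragment, so each can be enforced locally — preserved.

lossy but dependency-preserving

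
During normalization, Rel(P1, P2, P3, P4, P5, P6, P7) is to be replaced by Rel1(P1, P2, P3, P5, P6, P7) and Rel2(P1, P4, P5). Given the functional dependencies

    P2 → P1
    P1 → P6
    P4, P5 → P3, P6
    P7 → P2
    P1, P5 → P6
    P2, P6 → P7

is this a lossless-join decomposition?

No

Common attributes: Rel1 ∩ Rel2 = {P1, P5}.
Closure of {P1, P5}: P1 → P6 applies, adding P6. So (P1, P5)⁺ = {P1, P5, P6}.
The closure contains neither all of Rel1 = {P1, P2, P3, P5, P6, P7} nor all of Rel2 = {P1, P4, P5}, so the common attributes are not a superkey of either fragment. The join is lossy.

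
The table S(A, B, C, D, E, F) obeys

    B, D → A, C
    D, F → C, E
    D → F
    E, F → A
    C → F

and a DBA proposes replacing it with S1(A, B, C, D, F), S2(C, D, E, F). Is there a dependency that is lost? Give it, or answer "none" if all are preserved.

Check E, F → A: no single fragment contains all of {A, E, F}, and the restricted closure of {E, F} across the fragments never reaches {A}.
B, D → A, C is preserved.
D, F → C, E is preserved.
D → F is preserved.
C → F is preserved.

E, F → A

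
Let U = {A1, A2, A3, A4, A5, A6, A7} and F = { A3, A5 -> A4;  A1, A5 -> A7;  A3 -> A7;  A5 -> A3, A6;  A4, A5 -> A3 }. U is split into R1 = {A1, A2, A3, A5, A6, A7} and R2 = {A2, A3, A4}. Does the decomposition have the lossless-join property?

No

Common attributes: R1 ∩ R2 = {A2, A3}.
Closure of {A2, A3}: A3 → A7 applies, adding A7. So (A2, A3)⁺ = {A2, A3, A7}.
The closure contains neither all of R1 = {A1, A2, A3, A5, A6, A7} nor all of R2 = {A2, A3, A4}, so the common attributes are not a superkey of either fragment. The join is lossy.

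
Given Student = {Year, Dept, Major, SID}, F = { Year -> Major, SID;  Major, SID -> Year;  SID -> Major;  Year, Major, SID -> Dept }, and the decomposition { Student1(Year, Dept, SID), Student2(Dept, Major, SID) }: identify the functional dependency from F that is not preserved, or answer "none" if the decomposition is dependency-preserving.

none

Year → Major, SID: restricted closure across fragments reaches Major, SID.
Major, SID → Year: restricted closure across fragments reaches Year.
SID → Major lies within Student2.
Year, Major, SID → Dept: restricted closure across fragments reaches Dept.
Every dependency is enforceable on the fragments, so the decomposition is dependency-preserving.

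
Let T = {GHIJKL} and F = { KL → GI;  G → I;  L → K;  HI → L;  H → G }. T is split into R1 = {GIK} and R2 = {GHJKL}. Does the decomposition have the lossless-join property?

Common attributes: R1 ∩ R2 = {GK}.
Closure of {GK}: G → I applies, adding I. So (GK)⁺ = {GIK}.
This closure contains every attribute of R1, so R1 ∩ R2 → R1. The join is lossless.

Yes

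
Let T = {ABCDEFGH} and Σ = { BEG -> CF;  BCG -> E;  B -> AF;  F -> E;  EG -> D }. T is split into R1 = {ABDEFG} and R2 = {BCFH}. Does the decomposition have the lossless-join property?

No

Common attributes: R1 ∩ R2 = {BF}.
Closure of {BF}: B → AF applies, adding A; F → E applies, adding E. So (BF)⁺ = {ABEF}.
The closure contains neither all of R1 = {ABDEFG} nor all of R2 = {BCFH}, so the common attributes are not a superkey of either fragment. The join is lossy.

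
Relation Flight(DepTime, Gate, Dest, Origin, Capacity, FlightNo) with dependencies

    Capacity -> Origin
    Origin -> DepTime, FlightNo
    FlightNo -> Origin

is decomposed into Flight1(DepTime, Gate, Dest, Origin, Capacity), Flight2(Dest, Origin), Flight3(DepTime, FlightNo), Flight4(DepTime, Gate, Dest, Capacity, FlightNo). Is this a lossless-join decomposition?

Yes

Chase test. Columns are DepTime, Gate, Dest, Origin, Capacity, FlightNo; row i has aⱼ where attribute j ∈ Flighti, else bᵢⱼ.
Initial tableau (one row per fragment):
  row 1: a1 a2 a3 a4 a5 b16
  row 2: b21 b22 a3 a4 b25 b26
  row 3: a1 b32 b33 b34 b35 a6
  row 4: a1 a2 a3 b44 a5 a6
Rows 1 and 4 agree on Capacity; apply Capacity→Origin and equate their Origin entries.
Rows 1 and 2 agree on Origin; apply Origin→DepTime, FlightNo and equate their DepTime, FlightNo entries.
Rows 1 and 4 agree on Origin; apply Origin→DepTime, FlightNo and equate their DepTime, FlightNo entries.
Rows 1 and 3 agree on FlightNo; apply FlightNo→Origin and equate their Origin entries.
Row 1 is now all distinguished symbols — the join is lossless.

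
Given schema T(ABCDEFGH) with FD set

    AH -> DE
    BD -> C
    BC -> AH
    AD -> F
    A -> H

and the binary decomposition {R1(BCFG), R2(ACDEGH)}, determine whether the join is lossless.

Common attributes: R1 ∩ R2 = {CG}.
No dependency enlarges {CG}, so (CG)⁺ = {CG}.
The closure contains neither all of R1 = {BCFG} nor all of R2 = {ACDEGH}, so the common attributes are not a superkey of either fragment. The join is lossy.

No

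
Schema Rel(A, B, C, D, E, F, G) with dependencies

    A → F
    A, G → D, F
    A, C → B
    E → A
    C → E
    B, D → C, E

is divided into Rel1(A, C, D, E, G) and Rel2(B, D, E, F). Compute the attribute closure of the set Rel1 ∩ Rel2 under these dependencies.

Rel1 ∩ Rel2 = {D, E}.
E → A applies, adding A
A → F applies, adding F
Closure: {A, D, E, F}.

A, D, E, F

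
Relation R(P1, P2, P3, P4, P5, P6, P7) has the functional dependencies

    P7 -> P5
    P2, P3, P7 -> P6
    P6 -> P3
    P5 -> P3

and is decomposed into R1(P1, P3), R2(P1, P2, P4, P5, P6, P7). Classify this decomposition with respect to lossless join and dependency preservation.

lossy and not dependency-preserving

Lossless test: (P1)⁺ = {P1}, which is a superkey of neither fragment — lossy.
Dependency preservation: the restricted closure of {P6} across the fragments never reaches {P3}, so P6 → P3 cannot be enforced without a join — not preserved.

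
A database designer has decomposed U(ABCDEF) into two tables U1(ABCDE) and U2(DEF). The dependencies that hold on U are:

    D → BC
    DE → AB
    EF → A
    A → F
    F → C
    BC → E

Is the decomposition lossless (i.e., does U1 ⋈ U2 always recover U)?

Yes

Common attributes: U1 ∩ U2 = {DE}.
Closure of {DE}: D → BC applies, adding BC; DE → AB applies, adding A; A → F applies, adding F. So (DE)⁺ = {ABCDEF}.
This closure contains every attribute of U1, so U1 ∩ U2 → U1. The join is lossless.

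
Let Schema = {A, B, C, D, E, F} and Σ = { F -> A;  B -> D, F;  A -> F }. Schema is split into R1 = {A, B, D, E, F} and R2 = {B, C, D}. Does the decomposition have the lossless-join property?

No

Common attributes: R1 ∩ R2 = {B, D}.
Closure of {B, D}: B → D, F applies, adding F; F → A applies, adding A. So (B, D)⁺ = {A, B, D, F}.
The closure contains neither all of R1 = {A, B, D, E, F} nor all of R2 = {B, C, D}, so the common attributes are not a superkey of either fragment. The join is lossy.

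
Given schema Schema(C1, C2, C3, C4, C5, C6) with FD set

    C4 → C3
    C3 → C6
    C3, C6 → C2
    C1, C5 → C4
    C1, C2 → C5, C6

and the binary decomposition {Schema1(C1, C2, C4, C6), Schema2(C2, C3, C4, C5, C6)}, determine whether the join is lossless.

Common attributes: Schema1 ∩ Schema2 = {C2, C4, C6}.
Closure of {C2, C4, C6}: C4 → C3 applies, adding C3. So (C2, C4, C6)⁺ = {C2, C3, C4, C6}.
The closure contains neither all of Schema1 = {C1, C2, C4, C6} nor all of Schema2 = {C2, C3, C4, C5, C6}, so the common attributes are not a superkey of either fragment. The join is lossy.

No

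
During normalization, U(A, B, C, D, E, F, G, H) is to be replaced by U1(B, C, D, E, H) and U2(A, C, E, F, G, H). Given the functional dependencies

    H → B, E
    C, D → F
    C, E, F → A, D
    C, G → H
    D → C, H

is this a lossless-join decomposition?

No

Common attributes: U1 ∩ U2 = {C, E, H}.
Closure of {C, E, H}: H → B, E applies, adding B. So (C, E, H)⁺ = {B, C, E, H}.
The closure contains neither all of U1 = {B, C, D, E, H} nor all of U2 = {A, C, E, F, G, H}, so the common attributes are not a superkey of either fragment. The join is lossy.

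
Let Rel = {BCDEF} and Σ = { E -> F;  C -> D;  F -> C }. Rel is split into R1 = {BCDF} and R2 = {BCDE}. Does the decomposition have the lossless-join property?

Common attributes: R1 ∩ R2 = {BCD}.
No dependency enlarges {BCD}, so (BCD)⁺ = {BCD}.
The closure contains neither all of R1 = {BCDF} nor all of R2 = {BCDE}, so the common attributes are not a superkey of either fragment. The join is lossy.

No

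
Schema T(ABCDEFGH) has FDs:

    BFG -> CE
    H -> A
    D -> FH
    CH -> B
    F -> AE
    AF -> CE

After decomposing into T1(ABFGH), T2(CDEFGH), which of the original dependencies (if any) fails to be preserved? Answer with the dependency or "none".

Check CH → B: no single fragment contains all of {BCH}, and the restricted closure of {CH} across the fragments never reaches {B}.
BFG → CE is preserved.
H → A is preserved.
D → FH is preserved.
F → AE is preserved.
AF → CE is preserved.

CH -> B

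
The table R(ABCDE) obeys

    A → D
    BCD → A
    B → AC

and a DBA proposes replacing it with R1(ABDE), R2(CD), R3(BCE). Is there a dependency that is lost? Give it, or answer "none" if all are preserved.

none

A → D lies within R1.
BCD → A: restricted closure across fragments reaches A.
B → AC: restricted closure across fragments reaches AC.
Every dependency is enforceable on the fragments, so the decomposition is dependency-preserving.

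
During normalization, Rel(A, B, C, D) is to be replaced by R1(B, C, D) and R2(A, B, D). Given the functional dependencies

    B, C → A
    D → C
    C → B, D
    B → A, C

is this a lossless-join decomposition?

Common attributes: R1 ∩ R2 = {B, D}.
Closure of {B, D}: D → C applies, adding C; B → A, C applies, adding A. So (B, D)⁺ = {A, B, C, D}.
This closure contains every attribute of R1, so R1 ∩ R2 → R1. The join is lossless.

Yes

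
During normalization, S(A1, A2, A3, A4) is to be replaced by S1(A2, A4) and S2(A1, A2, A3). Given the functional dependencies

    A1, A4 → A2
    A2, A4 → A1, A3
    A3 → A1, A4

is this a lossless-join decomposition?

Common attributes: S1 ∩ S2 = {A2}.
No dependency enlarges {A2}, so (A2)⁺ = {A2}.
The closure contains neither all of S1 = {A2, A4} nor all of S2 = {A1, A2, A3}, so the common attributes are not a superkey of either fragment. The join is lossy.

No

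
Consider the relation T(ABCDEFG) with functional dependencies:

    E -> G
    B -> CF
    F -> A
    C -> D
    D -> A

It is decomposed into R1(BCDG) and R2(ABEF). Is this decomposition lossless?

No

Common attributes: R1 ∩ R2 = {B}.
Closure of {B}: B → CF applies, adding CF; F → A applies, adding A; C → D applies, adding D. So (B)⁺ = {ABCDF}.
The closure contains neither all of R1 = {BCDG} nor all of R2 = {ABEF}, so the common attributes are not a superkey of either fragment. The join is lossy.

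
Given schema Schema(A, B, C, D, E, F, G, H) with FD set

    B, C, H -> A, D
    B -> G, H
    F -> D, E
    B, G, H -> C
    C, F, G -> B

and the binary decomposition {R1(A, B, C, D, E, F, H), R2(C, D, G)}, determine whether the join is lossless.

No

Common attributes: R1 ∩ R2 = {C, D}.
No dependency enlarges {C, D}, so (C, D)⁺ = {C, D}.
The closure contains neither all of R1 = {A, B, C, D, E, F, H} nor all of R2 = {C, D, G}, so the common attributes are not a superkey of either fragment. The join is lossy.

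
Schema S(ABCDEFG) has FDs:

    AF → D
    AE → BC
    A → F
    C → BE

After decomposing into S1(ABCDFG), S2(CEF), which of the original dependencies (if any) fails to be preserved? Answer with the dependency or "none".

AE → BC

Check AE → BC: no single fragment contains all of {ABCE}, and the restricted closure of {AE} across the fragments never reaches {BC}.
AF → D is preserved.
A → F is preserved.
C → BE is preserved.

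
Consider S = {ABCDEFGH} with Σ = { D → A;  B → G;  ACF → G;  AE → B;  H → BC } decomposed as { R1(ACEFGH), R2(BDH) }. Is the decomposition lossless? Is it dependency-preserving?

lossy and not dependency-preserving

Lossless test: (H)⁺ = {BCGH}, which is a superkey of neither fragment — lossy.
Dependency preservation: the restricted closure of {D} across the fragments never reaches {A}, so D → A cannot be enforced without a join — not preserved.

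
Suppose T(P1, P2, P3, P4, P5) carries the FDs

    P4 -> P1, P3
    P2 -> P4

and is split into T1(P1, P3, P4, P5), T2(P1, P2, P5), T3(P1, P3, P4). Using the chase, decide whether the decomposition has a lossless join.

No

Chase test. Columns are P1, P2, P3, P4, P5; row i has aⱼ where attribute j ∈ Ti, else bᵢⱼ.
Initial tableau (one row per fragment):
  row 1: a1 b12 a3 a4 a5
  row 2: a1 a2 b23 b24 a5
  row 3: a1 b32 a3 a4 b35
No row becomes fully distinguished — the join is lossy.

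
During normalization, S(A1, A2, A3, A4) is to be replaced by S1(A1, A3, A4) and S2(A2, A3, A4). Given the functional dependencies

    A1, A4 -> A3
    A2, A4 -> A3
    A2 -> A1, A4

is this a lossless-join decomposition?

Common attributes: S1 ∩ S2 = {A3, A4}.
No dependency enlarges {A3, A4}, so (A3, A4)⁺ = {A3, A4}.
The closure contains neither all of S1 = {A1, A3, A4} nor all of S2 = {A2, A3, A4}, so the common attributes are not a superkey of either fragment. The join is lossy.

No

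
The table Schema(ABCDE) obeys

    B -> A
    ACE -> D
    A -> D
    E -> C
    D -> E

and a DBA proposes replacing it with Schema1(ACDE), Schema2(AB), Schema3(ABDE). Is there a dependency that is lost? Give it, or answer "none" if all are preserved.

none

B → A lies within Schema2.
ACE → D lies within Schema1.
A → D lies within Schema1.
E → C lies within Schema1.
D → E lies within Schema1.
Every dependency is enforceable on the fragments, so the decomposition is dependency-preserving.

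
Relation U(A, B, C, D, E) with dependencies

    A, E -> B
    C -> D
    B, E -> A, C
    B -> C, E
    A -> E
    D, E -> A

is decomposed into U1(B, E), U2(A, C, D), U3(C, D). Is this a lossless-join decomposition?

Chase test. Columns are A, B, C, D, E; row i has aⱼ where attribute j ∈ Ui, else bᵢⱼ.
Initial tableau (one row per fragment):
  row 1: b11 a2 b13 b14 a5
  row 2: a1 b22 a3 a4 b25
  row 3: b31 b32 a3 a4 b35
No row becomes fully distinguished — the join is lossy.

No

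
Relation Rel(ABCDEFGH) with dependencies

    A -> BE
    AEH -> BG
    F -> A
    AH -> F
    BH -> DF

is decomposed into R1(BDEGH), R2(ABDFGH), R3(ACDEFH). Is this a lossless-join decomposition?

Chase test. Columns are ABCDEFGH; row i has aⱼ where attribute j ∈ Ri, else bᵢⱼ.
Initial tableau (one row per fragment):
  row 1: b11 a2 b13 a4 a5 b16 a7 a8
  row 2: a1 a2 b23 a4 b25 a6 a7 a8
  row 3: a1 b32 a3 a4 a5 a6 b37 a8
Rows 2 and 3 agree on A; apply A→BE and equate their BE entries.
Rows 2 and 3 agree on AEH; apply AEH→BG and equate their BG entries.
Rows 1 and 2 agree on BH; apply BH→DF and equate their DF entries.
Rows 1 and 2 agree on F; apply F→A and equate their A entries.
Row 3 is now all distinguished symbols — the join is lossless.

Yes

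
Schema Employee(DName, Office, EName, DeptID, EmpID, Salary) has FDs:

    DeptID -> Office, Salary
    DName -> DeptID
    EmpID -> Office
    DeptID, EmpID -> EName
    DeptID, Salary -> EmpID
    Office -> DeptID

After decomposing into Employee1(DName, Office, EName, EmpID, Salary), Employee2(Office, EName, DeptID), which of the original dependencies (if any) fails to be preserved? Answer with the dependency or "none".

none

DeptID → Office, Salary: restricted closure across fragments reaches Office, Salary.
DName → DeptID: restricted closure across fragments reaches DeptID.
EmpID → Office lies within Employee1.
DeptID, EmpID → EName: restricted closure across fragments reaches EName.
DeptID, Salary → EmpID: restricted closure across fragments reaches EmpID.
Office → DeptID lies within Employee2.
Every dependency is enforceable on the fragments, so the decomposition is dependency-preserving.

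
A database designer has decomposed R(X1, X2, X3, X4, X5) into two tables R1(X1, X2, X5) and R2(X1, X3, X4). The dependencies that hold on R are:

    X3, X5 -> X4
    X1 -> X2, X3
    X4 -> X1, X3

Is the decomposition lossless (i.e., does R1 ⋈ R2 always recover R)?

Common attributes: R1 ∩ R2 = {X1}.
Closure of {X1}: X1 → X2, X3 applies, adding X2, X3. So (X1)⁺ = {X1, X2, X3}.
The closure contains neither all of R1 = {X1, X2, X5} nor all of R2 = {X1, X3, X4}, so the common attributes are not a superkey of either fragment. The join is lossy.

No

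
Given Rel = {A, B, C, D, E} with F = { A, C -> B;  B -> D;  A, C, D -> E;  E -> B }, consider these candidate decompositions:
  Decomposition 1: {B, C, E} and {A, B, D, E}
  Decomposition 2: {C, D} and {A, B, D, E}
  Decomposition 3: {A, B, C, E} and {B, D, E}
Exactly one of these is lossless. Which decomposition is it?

Decomposition 1: common = {B, E}, closure = {B, D, E} → lossy.
Decomposition 2: common = {D}, closure = {D} → lossy.
Decomposition 3: common = {B, E}, closure = {B, D, E} → lossless.

Decomposition 3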